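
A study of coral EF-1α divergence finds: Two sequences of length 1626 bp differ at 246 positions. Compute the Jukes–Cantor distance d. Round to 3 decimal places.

p = 246/1626 ≈ 0.151292.
d = −(3/4) ln(1 − 4p/3) = −0.75 ln(1 − 0.201723) = −0.75 ln(0.798277)
  = −0.75 × (-0.225300) = 0.168975 substitutions/site.

0.169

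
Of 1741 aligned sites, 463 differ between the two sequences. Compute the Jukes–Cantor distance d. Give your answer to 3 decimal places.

p = 463/1741 ≈ 0.265939.
d = −(3/4) ln(1 − 4p/3) = −0.75 ln(1 − 0.354585) = −0.75 ln(0.645415)
  = −0.75 × (-0.437862) = 0.328397 substitutions/site.

0.328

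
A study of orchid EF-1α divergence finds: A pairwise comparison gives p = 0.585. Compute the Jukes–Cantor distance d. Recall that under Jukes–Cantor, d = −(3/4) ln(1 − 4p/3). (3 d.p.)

1.136

d = −(3/4) ln(1 − 4p/3) = −0.75 ln(1 − 0.78) = −0.75 ln(0.22)
  = −0.75 × (-1.514128) = 1.135596 substitutions/site.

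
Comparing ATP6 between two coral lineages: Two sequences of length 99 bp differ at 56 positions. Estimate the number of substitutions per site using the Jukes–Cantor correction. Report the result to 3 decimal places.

1.052

p = 56/99 ≈ 0.565657.
d = −(3/4) ln(1 − 4p/3) = −0.75 ln(1 − 0.754209) = −0.75 ln(0.245791)
  = −0.75 × (-1.403274) = 1.052456 substitutions/site.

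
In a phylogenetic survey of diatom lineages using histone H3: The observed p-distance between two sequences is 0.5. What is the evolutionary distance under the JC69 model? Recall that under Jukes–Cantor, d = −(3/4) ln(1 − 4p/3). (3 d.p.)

d = −(3/4) ln(1 − 4p/3) = −0.75 ln(1 − 0.666667) = −0.75 ln(0.333333)
  = −0.75 × (-1.098613) = 0.823960 substitutions/site.

0.824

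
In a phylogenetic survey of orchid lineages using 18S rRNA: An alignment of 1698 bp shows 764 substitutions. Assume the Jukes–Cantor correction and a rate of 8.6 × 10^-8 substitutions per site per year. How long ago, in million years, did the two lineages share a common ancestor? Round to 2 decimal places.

p = 764/1698 ≈ 0.449941.
d = −(3/4) ln(1 − 4p/3) = −0.75 ln(1 − 0.599921) = −0.75 ln(0.400079)
  = −0.75 × (-0.916093) = 0.687070 substitutions/site.
Under a molecular clock d = 2μt, so t = d/(2μ) = 0.687070 / (2 × 8.6 × 10^-8) = 3.99 million years.

3.99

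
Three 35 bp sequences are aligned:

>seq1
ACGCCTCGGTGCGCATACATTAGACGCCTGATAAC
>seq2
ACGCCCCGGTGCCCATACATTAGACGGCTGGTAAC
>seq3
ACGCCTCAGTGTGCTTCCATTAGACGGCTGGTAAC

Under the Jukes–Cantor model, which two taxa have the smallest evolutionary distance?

seq1 and seq2

seq1–seq2: 4/35 differ, p = 0.114, d = 0.124.
seq1–seq3: 6/35 differ, p = 0.171, d = 0.195.
seq2–seq3: 6/35 differ, p = 0.171, d = 0.195.
The smallest distance is between seq1 and seq2.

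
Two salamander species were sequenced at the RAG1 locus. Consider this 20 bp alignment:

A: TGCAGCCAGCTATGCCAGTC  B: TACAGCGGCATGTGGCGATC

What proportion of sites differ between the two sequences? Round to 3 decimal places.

0.450

The sequences differ at 9 of 20 positions (sites 2, 7, 8, 9, 10, 12, 15, 17, 18).
p = 9/20 = 0.450.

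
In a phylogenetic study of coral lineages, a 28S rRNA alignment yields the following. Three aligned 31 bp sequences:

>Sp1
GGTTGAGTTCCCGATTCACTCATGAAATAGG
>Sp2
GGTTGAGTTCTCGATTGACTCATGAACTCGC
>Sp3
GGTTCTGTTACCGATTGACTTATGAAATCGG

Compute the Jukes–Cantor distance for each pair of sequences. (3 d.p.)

d(Sp1,Sp2) = 0.182, d(Sp1,Sp3) = 0.224, d(Sp2,Sp3) = 0.269

Sp1–Sp2: 5/31 sites differ → p ≈ 0.16129, d = −0.75 ln(1 − 0.215053) = 0.181604 ≈ 0.182.
Sp1–Sp3: 6/31 sites differ → p ≈ 0.193548, d = −0.75 ln(1 − 0.258064) = 0.223869 ≈ 0.224.
Sp2–Sp3: 7/31 sites differ → p ≈ 0.225806, d = −0.75 ln(1 − 0.301075) = 0.268659 ≈ 0.269.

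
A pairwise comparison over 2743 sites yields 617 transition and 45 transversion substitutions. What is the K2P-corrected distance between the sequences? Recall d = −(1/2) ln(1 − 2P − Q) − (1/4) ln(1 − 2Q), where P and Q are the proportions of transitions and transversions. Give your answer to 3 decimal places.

0.322

P = 617/2743 ≈ 0.224936 and Q = 45/2743 ≈ 0.016405.
Under the Kimura two-parameter model, d = −½ ln(1 − 2P − Q) − ¼ ln(1 − 2Q).
1 − 2P − Q = 0.533723, giving −½ ln(0.533723) = 0.313939.
1 − 2Q = 0.96719, giving −¼ ln(0.96719) = 0.008340.
d = 0.313939 + 0.008340 = 0.322279.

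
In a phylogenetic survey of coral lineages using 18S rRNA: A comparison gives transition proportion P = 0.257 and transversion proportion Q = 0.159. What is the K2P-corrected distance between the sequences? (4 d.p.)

Under the Kimura two-parameter model, d = −½ ln(1 − 2P − Q) − ¼ ln(1 − 2Q).
1 − 2P − Q = 0.327, giving −½ ln(0.327) = 0.558898.
1 − 2Q = 0.682, giving −¼ ln(0.682) = 0.095681.
d = 0.558898 + 0.095681 = 0.654579.

0.6546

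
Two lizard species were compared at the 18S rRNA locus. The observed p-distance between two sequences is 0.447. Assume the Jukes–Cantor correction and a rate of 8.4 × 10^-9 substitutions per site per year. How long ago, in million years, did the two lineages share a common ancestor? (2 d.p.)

d = −(3/4) ln(1 − 4p/3) = −0.75 ln(1 − 0.596) = −0.75 ln(0.404)
  = −0.75 × (-0.906340) = 0.679755 substitutions/site.
Under a molecular clock d = 2μt, so t = d/(2μ) = 0.679755 / (2 × 8.4 × 10^-9) = 40.46 million years.

40.46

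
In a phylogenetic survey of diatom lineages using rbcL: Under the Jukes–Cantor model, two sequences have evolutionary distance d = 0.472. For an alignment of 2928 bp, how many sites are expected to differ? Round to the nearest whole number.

1026

Invert JC69: p = (3/4)(1 − e^(−4d/3)) = 0.75 × (1 − e^(-0.629333)) = 0.75 × (1 − 0.532947) = 0.350290.
Expected differing sites = pL ≈ 0.350290 × 2928 = 1025.64912 ≈ 1026.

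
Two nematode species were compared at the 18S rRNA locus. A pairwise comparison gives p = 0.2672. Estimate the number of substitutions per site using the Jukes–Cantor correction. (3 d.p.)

d = −(3/4) ln(1 − 4p/3) = −0.75 ln(1 − 0.356267) = −0.75 ln(0.643733)
  = −0.75 × (-0.440471) = 0.330353 substitutions/site.

0.330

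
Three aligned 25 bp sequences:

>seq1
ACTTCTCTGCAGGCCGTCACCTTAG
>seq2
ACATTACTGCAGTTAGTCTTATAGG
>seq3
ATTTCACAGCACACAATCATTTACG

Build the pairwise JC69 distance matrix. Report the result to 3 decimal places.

seq1–seq2: 11/25 sites differ → p = 0.44, d = −0.75 ln(1 − 0.586667) = 0.662626 ≈ 0.663.
seq1–seq3: 11/25 sites differ → p = 0.44, d = −0.75 ln(1 − 0.586667) = 0.662626 ≈ 0.663.
seq2–seq3: 11/25 sites differ → p = 0.44, d = −0.75 ln(1 − 0.586667) = 0.662626 ≈ 0.663.

d(seq1,seq2) = 0.663, d(seq1,seq3) = 0.663, d(seq2,seq3) = 0.663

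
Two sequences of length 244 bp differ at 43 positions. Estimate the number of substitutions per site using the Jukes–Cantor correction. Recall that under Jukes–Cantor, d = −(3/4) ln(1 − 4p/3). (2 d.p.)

p = 43/244 ≈ 0.17623.
d = −(3/4) ln(1 − 4p/3) = −0.75 ln(1 − 0.234973) = −0.75 ln(0.765027)
  = −0.75 × (-0.267844) = 0.200883 substitutions/site.

0.20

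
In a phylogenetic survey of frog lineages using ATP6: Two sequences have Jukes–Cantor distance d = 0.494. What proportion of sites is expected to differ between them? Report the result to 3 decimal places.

p = (3/4)(1 − e^(−4d/3)) = 0.75 × (1 − e^(-0.658667)) = 0.75 × (1 − 0.517541) = 0.361844.

0.362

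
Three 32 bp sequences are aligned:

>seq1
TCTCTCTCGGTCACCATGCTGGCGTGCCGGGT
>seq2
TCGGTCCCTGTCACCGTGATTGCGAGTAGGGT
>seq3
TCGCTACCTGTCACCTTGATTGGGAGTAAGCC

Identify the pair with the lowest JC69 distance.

seq2 and seq3

seq1–seq2: 10/32 differ, p = 0.313, d = 0.404.
seq1–seq3: 14/32 differ, p = 0.438, d = 0.657.
seq2–seq3: 7/32 differ, p = 0.219, d = 0.259.
The smallest distance is between seq2 and seq3.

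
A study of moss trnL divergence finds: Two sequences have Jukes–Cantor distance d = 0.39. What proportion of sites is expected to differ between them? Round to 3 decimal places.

0.304

p = (3/4)(1 − e^(−4d/3)) = 0.75 × (1 − e^(-0.52)) = 0.75 × (1 − 0.594521) = 0.304109.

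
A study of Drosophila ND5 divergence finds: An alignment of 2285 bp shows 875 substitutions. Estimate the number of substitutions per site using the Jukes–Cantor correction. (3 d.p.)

0.536

p = 875/2285 ≈ 0.382932.
d = −(3/4) ln(1 − 4p/3) = −0.75 ln(1 − 0.510576) = −0.75 ln(0.489424)
  = −0.75 × (-0.714526) = 0.535895 substitutions/site.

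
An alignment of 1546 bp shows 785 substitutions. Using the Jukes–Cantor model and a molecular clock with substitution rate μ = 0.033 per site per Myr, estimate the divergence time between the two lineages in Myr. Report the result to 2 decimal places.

p = 785/1546 ≈ 0.507762.
d = −(3/4) ln(1 − 4p/3) = −0.75 ln(1 − 0.677016) = −0.75 ln(0.322984)
  = −0.75 × (-1.130152) = 0.847614 substitutions/site.
Under a molecular clock d = 2μt, so t = d/(2μ) = 0.847614 / (2 × 0.033) = 12.84 Myr.

12.84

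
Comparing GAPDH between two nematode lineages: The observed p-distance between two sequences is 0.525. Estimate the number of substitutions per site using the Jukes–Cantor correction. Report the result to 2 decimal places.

0.90

d = −(3/4) ln(1 − 4p/3) = −0.75 ln(1 − 0.7) = −0.75 ln(0.3)
  = −0.75 × (-1.203973) = 0.902980 substitutions/site.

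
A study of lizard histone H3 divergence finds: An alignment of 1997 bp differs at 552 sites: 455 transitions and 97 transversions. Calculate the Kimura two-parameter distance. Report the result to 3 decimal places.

P = 455/1997 ≈ 0.227842 and Q = 97/1997 ≈ 0.048573.
Under the Kimura two-parameter model, d = −½ ln(1 − 2P − Q) − ¼ ln(1 − 2Q).
1 − 2P − Q = 0.495743, giving −½ ln(0.495743) = 0.350849.
1 − 2Q = 0.902854, giving −¼ ln(0.902854) = 0.025549.
d = 0.350849 + 0.025549 = 0.376398.

0.376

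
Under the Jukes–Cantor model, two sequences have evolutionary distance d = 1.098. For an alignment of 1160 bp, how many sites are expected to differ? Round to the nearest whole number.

Invert JC69: p = (3/4)(1 − e^(−4d/3)) = 0.75 × (1 − e^(-1.464)) = 0.75 × (1 − 0.231309) = 0.576518.
Expected differing sites = pL ≈ 0.576518 × 1160 = 668.76088 ≈ 669.

669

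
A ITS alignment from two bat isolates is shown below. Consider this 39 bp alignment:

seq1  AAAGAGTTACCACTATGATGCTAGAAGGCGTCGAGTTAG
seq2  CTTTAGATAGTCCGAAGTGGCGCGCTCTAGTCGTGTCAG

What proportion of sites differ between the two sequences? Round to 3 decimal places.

The sequences differ at 21 of 39 positions.
p = 21/39 = 0.538461… ≈ 0.538 (to 3 d.p.).

0.538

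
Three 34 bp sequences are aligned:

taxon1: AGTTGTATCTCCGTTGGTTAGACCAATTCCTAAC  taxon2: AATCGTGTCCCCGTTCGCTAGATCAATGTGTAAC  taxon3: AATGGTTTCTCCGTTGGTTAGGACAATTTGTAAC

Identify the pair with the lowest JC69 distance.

taxon1–taxon2: 10/34 differ, p = 0.294, d = 0.373.
taxon1–taxon3: 7/34 differ, p = 0.206, d = 0.241.
taxon2–taxon3: 8/34 differ, p = 0.235, d = 0.282.
The smallest distance is between taxon1 and taxon3.

taxon1 and taxon3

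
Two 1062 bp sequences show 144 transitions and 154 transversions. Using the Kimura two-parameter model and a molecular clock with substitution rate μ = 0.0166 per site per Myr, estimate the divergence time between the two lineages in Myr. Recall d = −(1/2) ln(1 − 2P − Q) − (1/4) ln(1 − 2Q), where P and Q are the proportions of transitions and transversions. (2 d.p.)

P = 144/1062 ≈ 0.135593 and Q = 154/1062 ≈ 0.145009.
Under the Kimura two-parameter model, d = −½ ln(1 − 2P − Q) − ¼ ln(1 − 2Q).
1 − 2P − Q = 0.583805, giving −½ ln(0.583805) = 0.269094.
1 − 2Q = 0.709982, giving −¼ ln(0.709982) = 0.085629.
d = 0.269094 + 0.085629 = 0.354723.
Under a molecular clock d = 2μt, so t = d/(2μ) = 0.354723 / (2 × 0.0166) = 10.68 Myr.

10.68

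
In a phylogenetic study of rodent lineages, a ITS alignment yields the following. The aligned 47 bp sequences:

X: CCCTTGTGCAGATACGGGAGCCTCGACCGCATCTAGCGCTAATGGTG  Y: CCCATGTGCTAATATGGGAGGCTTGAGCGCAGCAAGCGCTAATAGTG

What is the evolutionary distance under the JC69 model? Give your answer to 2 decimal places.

0.25

The sequences differ at 10 of 47 sites (4, 10, 11, 15, 21, 24, 27, 32, 34, 44), so p = 10/47 ≈ 0.212766.
d = −(3/4) ln(1 − 4p/3) = −0.75 ln(1 − 0.283688) = −0.75 ln(0.716312)
  = −0.75 × (-0.333639) = 0.250229 substitutions/site.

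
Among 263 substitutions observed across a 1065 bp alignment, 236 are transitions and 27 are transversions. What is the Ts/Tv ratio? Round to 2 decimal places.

R = 236/27 = 8.740740… ≈ 8.74 (to 2 d.p.).

8.74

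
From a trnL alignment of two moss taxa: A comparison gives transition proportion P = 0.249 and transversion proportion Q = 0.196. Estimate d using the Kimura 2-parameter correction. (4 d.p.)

Under the Kimura two-parameter model, d = −½ ln(1 − 2P − Q) − ¼ ln(1 − 2Q).
1 − 2P − Q = 0.306, giving −½ ln(0.306) = 0.592085.
1 − 2Q = 0.608, giving −¼ ln(0.608) = 0.124395.
d = 0.592085 + 0.124395 = 0.716480.

0.7165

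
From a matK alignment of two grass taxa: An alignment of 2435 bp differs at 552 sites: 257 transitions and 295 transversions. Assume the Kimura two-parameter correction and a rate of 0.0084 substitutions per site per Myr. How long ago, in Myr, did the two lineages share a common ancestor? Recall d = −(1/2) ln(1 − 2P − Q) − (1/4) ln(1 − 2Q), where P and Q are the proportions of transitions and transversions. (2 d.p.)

16.15

P = 257/2435 ≈ 0.105544 and Q = 295/2435 ≈ 0.12115.
Under the Kimura two-parameter model, d = −½ ln(1 − 2P − Q) − ¼ ln(1 − 2Q).
1 − 2P − Q = 0.667762, giving −½ ln(0.667762) = 0.201912.
1 − 2Q = 0.7577, giving −¼ ln(0.7577) = 0.069367.
d = 0.201912 + 0.069367 = 0.271279.
Under a molecular clock d = 2μt, so t = d/(2μ) = 0.271279 / (2 × 0.0084) = 16.15 Myr.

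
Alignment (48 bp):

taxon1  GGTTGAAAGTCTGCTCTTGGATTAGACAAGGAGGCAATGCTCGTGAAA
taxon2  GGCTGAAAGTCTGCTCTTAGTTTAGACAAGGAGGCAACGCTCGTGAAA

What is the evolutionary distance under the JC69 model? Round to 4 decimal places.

The sequences differ at 4 of 48 sites (3, 19, 21, 38), so p = 4/48 ≈ 0.083333.
d = −(3/4) ln(1 − 4p/3) = −0.75 ln(1 − 0.111111) = −0.75 ln(0.888889)
  = −0.75 × (-0.117783) = 0.088337 substitutions/site.

0.0883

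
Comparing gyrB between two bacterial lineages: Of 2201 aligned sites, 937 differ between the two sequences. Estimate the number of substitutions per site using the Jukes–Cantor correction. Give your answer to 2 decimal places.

0.63

p = 937/2201 ≈ 0.425716.
d = −(3/4) ln(1 − 4p/3) = −0.75 ln(1 − 0.567621) = −0.75 ln(0.432379)
  = −0.75 × (-0.838453) = 0.628840 substitutions/site.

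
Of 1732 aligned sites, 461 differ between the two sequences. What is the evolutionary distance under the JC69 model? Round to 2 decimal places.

p = 461/1732 ≈ 0.266166.
d = −(3/4) ln(1 − 4p/3) = −0.75 ln(1 − 0.354888) = −0.75 ln(0.645112)
  = −0.75 × (-0.438331) = 0.328748 substitutions/site.

0.33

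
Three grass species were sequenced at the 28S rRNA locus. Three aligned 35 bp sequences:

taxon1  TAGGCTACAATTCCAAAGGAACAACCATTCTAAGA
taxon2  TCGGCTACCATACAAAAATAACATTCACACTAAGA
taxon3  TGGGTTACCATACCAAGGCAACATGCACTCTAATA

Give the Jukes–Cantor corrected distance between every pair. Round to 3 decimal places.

taxon1–taxon2: 10/35 sites differ → p ≈ 0.285714, d = −0.75 ln(1 − 0.380952) = 0.359679 ≈ 0.360.
taxon1–taxon3: 10/35 sites differ → p ≈ 0.285714, d = −0.75 ln(1 − 0.380952) = 0.359679 ≈ 0.360.
taxon2–taxon3: 9/35 sites differ → p ≈ 0.257143, d = −0.75 ln(1 − 0.342857) = 0.314890 ≈ 0.315.

d(taxon1,taxon2) = 0.360, d(taxon1,taxon3) = 0.360, d(taxon2,taxon3) = 0.315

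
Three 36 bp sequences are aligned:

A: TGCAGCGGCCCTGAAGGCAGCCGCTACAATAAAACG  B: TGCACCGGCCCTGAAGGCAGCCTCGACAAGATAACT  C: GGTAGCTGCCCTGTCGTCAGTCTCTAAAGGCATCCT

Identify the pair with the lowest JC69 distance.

A and B

A–B: 6/36 differ, p = 0.167, d = 0.188.
A–C: 15/36 differ, p = 0.417, d = 0.608.
B–C: 15/36 differ, p = 0.417, d = 0.608.
The smallest distance is between A and B.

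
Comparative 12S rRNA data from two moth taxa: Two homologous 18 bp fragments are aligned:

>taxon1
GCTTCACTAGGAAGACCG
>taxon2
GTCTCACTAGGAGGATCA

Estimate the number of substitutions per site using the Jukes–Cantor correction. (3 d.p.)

The sequences differ at 5 of 18 sites (2, 3, 13, 16, 18), so p = 5/18 ≈ 0.277778.
d = −(3/4) ln(1 − 4p/3) = −0.75 ln(1 − 0.370371) = −0.75 ln(0.629629)
  = −0.75 × (-0.462625) = 0.346969 substitutions/site.

0.347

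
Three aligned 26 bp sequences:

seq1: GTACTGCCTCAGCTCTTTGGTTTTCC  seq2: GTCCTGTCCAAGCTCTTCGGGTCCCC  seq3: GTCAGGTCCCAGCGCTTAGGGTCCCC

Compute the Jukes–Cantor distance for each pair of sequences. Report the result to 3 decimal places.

d(seq1,seq2) = 0.396, d(seq1,seq3) = 0.539, d(seq2,seq3) = 0.222

seq1–seq2: 8/26 sites differ → p ≈ 0.307692, d = −0.75 ln(1 − 0.410256) = 0.396050 ≈ 0.396.
seq1–seq3: 10/26 sites differ → p ≈ 0.384615, d = −0.75 ln(1 − 0.51282) = 0.539341 ≈ 0.539.
seq2–seq3: 5/26 sites differ → p ≈ 0.192308, d = −0.75 ln(1 − 0.256411) = 0.222200 ≈ 0.222.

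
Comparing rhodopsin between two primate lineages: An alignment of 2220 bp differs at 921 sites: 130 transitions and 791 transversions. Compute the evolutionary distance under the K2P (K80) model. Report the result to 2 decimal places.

P = 130/2220 ≈ 0.058559 and Q = 791/2220 ≈ 0.356306.
Under the Kimura two-parameter model, d = −½ ln(1 − 2P − Q) − ¼ ln(1 − 2Q).
1 − 2P − Q = 0.526576, giving −½ ln(0.526576) = 0.320680.
1 − 2Q = 0.287388, giving −¼ ln(0.287388) = 0.311731.
d = 0.320680 + 0.311731 = 0.632411.

0.63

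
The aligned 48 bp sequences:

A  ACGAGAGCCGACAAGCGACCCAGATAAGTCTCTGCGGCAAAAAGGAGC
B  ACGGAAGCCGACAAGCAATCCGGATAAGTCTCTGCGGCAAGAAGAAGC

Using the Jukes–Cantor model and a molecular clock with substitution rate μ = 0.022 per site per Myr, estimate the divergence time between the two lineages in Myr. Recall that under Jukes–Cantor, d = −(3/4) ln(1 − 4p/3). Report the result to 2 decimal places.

The sequences differ at 7 of 48 sites (4, 5, 17, 19, 22, 41, 45), so p = 7/48 ≈ 0.145833.
d = −(3/4) ln(1 − 4p/3) = −0.75 ln(1 − 0.194444) = −0.75 ln(0.805556)
  = −0.75 × (-0.216223) = 0.162167 substitutions/site.
Under a molecular clock d = 2μt, so t = d/(2μ) = 0.162167 / (2 × 0.022) = 3.69 Myr.

3.69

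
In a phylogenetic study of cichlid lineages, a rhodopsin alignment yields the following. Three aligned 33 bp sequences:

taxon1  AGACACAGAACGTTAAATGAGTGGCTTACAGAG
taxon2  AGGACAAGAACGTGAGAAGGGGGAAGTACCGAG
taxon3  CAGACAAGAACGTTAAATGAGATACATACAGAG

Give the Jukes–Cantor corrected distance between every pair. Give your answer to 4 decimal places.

d(taxon1,taxon2) = 0.5587, d(taxon1,taxon3) = 0.3882, d(taxon2,taxon3) = 0.4408

taxon1–taxon2: 13/33 sites differ → p ≈ 0.393939, d = −0.75 ln(1 − 0.525252) = 0.558728 ≈ 0.5587.
taxon1–taxon3: 10/33 sites differ → p ≈ 0.30303, d = −0.75 ln(1 − 0.40404) = 0.388186 ≈ 0.3882.
taxon2–taxon3: 11/33 sites differ → p ≈ 0.333333, d = −0.75 ln(1 − 0.444444) = 0.440839 ≈ 0.4408.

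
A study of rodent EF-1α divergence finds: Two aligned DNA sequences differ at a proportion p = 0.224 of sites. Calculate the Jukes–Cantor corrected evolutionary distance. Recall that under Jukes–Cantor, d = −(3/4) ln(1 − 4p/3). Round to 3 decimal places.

d = −(3/4) ln(1 − 4p/3) = −0.75 ln(1 − 0.298667) = −0.75 ln(0.701333)
  = −0.75 × (-0.354772) = 0.266079 substitutions/site.

0.266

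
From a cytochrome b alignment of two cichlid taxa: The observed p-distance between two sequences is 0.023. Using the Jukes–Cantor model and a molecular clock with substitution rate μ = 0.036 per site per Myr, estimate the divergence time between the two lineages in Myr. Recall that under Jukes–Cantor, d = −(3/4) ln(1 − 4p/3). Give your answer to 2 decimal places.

0.32

d = −(3/4) ln(1 − 4p/3) = −0.75 ln(1 − 0.030667) = −0.75 ln(0.969333)
  = −0.75 × (-0.031147) = 0.023360 substitutions/site.
Under a molecular clock d = 2μt, so t = d/(2μ) = 0.023360 / (2 × 0.036) = 0.32 Myr.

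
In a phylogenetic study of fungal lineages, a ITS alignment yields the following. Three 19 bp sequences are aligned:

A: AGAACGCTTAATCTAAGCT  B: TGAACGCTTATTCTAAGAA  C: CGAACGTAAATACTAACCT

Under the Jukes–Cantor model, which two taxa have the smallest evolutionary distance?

A and B

A–B: 4/19 differ, p = 0.211, d = 0.247.
A–C: 7/19 differ, p = 0.368, d = 0.507.
B–C: 8/19 differ, p = 0.421, d = 0.618.
The smallest distance is between A and B.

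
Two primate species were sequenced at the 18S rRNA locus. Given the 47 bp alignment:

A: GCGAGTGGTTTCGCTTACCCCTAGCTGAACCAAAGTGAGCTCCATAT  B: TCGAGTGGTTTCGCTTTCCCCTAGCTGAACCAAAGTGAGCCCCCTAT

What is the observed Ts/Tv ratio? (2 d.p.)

0.33

Transitions are A↔G and C↔T; transversions are all other mismatches.
Transitions: 1. Transversions: 3.
R = 1/3 = 0.333333… ≈ 0.33 (to 2 d.p.).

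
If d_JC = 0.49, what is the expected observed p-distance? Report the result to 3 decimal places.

p = (3/4)(1 − e^(−4d/3)) = 0.75 × (1 − e^(-0.653333)) = 0.75 × (1 − 0.520309) = 0.359768.

0.360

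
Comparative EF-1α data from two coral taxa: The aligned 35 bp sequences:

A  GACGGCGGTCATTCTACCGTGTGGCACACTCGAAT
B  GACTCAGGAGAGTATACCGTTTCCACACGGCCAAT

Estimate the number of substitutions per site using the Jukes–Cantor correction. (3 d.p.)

0.782

The sequences differ at 17 of 35 sites, so p = 17/35 ≈ 0.485714.
d = −(3/4) ln(1 − 4p/3) = −0.75 ln(1 − 0.647619) = −0.75 ln(0.352381)
  = −0.75 × (-1.043042) = 0.782282 substitutions/site.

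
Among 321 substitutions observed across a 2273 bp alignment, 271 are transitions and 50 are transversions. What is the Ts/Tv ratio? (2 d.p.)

5.42

R = 271/50 = 5.42.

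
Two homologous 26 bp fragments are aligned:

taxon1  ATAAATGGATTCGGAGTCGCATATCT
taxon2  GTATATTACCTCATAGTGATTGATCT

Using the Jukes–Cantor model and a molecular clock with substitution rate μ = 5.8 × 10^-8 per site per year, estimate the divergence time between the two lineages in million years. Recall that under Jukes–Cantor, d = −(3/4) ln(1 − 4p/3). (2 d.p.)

7.10

The sequences differ at 13 of 26 sites, so p = 13/26 = 0.5.
d = −(3/4) ln(1 − 4p/3) = −0.75 ln(1 − 0.666667) = −0.75 ln(0.333333)
  = −0.75 × (-1.098613) = 0.823960 substitutions/site.
Under a molecular clock d = 2μt, so t = d/(2μ) = 0.823960 / (2 × 5.8 × 10^-8) = 7.10 million years.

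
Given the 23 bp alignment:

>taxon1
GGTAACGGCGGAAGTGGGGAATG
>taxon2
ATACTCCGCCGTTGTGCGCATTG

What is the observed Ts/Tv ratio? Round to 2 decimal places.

Transitions are A↔G and C↔T; transversions are all other mismatches.
Transitions: 1. Transversions: 11.
R = 1/11 = 0.090909… ≈ 0.09 (to 2 d.p.).

0.09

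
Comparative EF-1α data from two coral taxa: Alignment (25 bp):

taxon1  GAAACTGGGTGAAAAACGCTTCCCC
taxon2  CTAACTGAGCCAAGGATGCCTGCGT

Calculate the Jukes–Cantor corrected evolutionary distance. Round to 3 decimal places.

The sequences differ at 12 of 25 sites, so p = 12/25 = 0.48.
d = −(3/4) ln(1 − 4p/3) = −0.75 ln(1 − 0.64) = −0.75 ln(0.36)
  = −0.75 × (-1.021651) = 0.766238 substitutions/site.

0.766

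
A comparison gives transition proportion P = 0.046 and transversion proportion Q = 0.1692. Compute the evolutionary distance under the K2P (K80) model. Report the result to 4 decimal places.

Under the Kimura two-parameter model, d = −½ ln(1 − 2P − Q) − ¼ ln(1 − 2Q).
1 − 2P − Q = 0.7388, giving −½ ln(0.7388) = 0.151364.
1 − 2Q = 0.6616, giving −¼ ln(0.6616) = 0.103274.
d = 0.151364 + 0.103274 = 0.254638.

0.2546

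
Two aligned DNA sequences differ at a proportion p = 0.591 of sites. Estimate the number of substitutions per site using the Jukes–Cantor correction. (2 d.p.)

d = −(3/4) ln(1 − 4p/3) = −0.75 ln(1 − 0.788) = −0.75 ln(0.212)
  = −0.75 × (-1.551169) = 1.163377 substitutions/site.

1.16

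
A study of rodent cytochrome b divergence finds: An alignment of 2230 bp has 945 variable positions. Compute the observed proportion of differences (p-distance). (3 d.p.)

0.424

p = 945/2230 = 0.423766… ≈ 0.424 (to 3 d.p.).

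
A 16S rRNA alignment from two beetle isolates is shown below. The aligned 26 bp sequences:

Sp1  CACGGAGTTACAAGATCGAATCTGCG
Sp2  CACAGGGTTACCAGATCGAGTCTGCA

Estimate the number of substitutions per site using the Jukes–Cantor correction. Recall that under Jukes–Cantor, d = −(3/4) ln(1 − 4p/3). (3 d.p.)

The sequences differ at 5 of 26 sites (4, 6, 12, 20, 26), so p = 5/26 ≈ 0.192308.
d = −(3/4) ln(1 − 4p/3) = −0.75 ln(1 − 0.256411) = −0.75 ln(0.743589)
  = −0.75 × (-0.296267) = 0.222200 substitutions/site.

0.222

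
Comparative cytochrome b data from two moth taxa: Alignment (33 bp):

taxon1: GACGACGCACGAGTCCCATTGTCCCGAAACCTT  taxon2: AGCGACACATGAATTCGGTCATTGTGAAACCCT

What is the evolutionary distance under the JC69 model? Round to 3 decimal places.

The sequences differ at 14 of 33 sites, so p = 14/33 ≈ 0.424242.
d = −(3/4) ln(1 − 4p/3) = −0.75 ln(1 − 0.565656) = −0.75 ln(0.434344)
  = −0.75 × (-0.833918) = 0.625439 substitutions/site.

0.625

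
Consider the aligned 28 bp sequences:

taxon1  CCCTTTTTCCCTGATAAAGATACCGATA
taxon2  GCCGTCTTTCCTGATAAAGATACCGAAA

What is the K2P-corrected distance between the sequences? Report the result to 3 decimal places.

Of 28 sites, 2 differences are transitions and 3 are transversions, so P = 2/28 ≈ 0.071429 and Q = 3/28 ≈ 0.107143.
Under the Kimura two-parameter model, d = −½ ln(1 − 2P − Q) − ¼ ln(1 − 2Q).
1 − 2P − Q = 0.749999, giving −½ ln(0.749999) = 0.143842.
1 − 2Q = 0.785714, giving −¼ ln(0.785714) = 0.060291.
d = 0.143842 + 0.060291 = 0.204133.

0.204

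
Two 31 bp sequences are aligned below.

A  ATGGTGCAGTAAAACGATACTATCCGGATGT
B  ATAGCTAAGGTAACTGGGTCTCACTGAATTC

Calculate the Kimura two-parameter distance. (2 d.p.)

1.00

Of 31 sites, 7 differences are transitions and 10 are transversions, so P = 7/31 ≈ 0.225806 and Q = 10/31 ≈ 0.322581.
Under the Kimura two-parameter model, d = −½ ln(1 − 2P − Q) − ¼ ln(1 − 2Q).
1 − 2P − Q = 0.225807, giving −½ ln(0.225807) = 0.744037.
1 − 2Q = 0.354838, giving −¼ ln(0.354838) = 0.259023.
d = 0.744037 + 0.259023 = 1.003060.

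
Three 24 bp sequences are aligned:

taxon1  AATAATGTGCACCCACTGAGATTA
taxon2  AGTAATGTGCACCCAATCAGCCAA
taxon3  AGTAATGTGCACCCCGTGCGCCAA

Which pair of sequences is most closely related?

taxon1–taxon2: 6/24 differ, p = 0.250, d = 0.304.
taxon1–taxon3: 7/24 differ, p = 0.292, d = 0.369.
taxon2–taxon3: 4/24 differ, p = 0.167, d = 0.188.
The smallest distance is between taxon2 and taxon3.

taxon2 and taxon3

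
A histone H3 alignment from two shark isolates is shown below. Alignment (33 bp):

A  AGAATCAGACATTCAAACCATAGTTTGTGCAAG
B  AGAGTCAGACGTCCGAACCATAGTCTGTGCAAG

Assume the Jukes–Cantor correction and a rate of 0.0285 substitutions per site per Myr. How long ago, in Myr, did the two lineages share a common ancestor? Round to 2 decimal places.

The sequences differ at 5 of 33 sites (4, 11, 13, 15, 25), so p = 5/33 ≈ 0.151515.
d = −(3/4) ln(1 − 4p/3) = −0.75 ln(1 − 0.20202) = −0.75 ln(0.79798)
  = −0.75 × (-0.225672) = 0.169254 substitutions/site.
Under a molecular clock d = 2μt, so t = d/(2μ) = 0.169254 / (2 × 0.0285) = 2.97 Myr.

2.97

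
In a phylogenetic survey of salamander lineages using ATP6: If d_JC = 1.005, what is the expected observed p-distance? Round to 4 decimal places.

p = (3/4)(1 − e^(−4d/3)) = 0.75 × (1 − e^(-1.34)) = 0.75 × (1 − 0.261846) = 0.553616.

0.5536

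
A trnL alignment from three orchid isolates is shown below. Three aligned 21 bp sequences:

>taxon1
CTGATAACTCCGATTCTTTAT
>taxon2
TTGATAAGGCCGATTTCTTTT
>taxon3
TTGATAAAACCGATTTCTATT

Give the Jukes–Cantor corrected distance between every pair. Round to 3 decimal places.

taxon1–taxon2: 6/21 sites differ → p ≈ 0.285714, d = −0.75 ln(1 − 0.380952) = 0.359679 ≈ 0.360.
taxon1–taxon3: 7/21 sites differ → p ≈ 0.333333, d = −0.75 ln(1 − 0.444444) = 0.440839 ≈ 0.441.
taxon2–taxon3: 3/21 sites differ → p ≈ 0.142857, d = −0.75 ln(1 − 0.190476) = 0.158482 ≈ 0.158.

d(taxon1,taxon2) = 0.360, d(taxon1,taxon3) = 0.441, d(taxon2,taxon3) = 0.158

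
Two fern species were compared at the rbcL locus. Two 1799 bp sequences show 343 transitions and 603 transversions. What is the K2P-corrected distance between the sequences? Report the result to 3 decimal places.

P = 343/1799 ≈ 0.190661 and Q = 603/1799 ≈ 0.335186.
Under the Kimura two-parameter model, d = −½ ln(1 − 2P − Q) − ¼ ln(1 − 2Q).
1 − 2P − Q = 0.283492, giving −½ ln(0.283492) = 0.630286.
1 − 2Q = 0.329628, giving −¼ ln(0.329628) = 0.277448.
d = 0.630286 + 0.277448 = 0.907734.

0.908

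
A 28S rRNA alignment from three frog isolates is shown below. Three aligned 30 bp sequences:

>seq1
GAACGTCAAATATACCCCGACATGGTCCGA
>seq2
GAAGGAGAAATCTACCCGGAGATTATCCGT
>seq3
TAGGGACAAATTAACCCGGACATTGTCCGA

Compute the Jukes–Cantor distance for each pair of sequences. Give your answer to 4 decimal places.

d(seq1,seq2) = 0.3831, d(seq1,seq3) = 0.3295, d(seq2,seq3) = 0.3295

seq1–seq2: 9/30 sites differ → p = 0.3, d = −0.75 ln(1 − 0.4) = 0.383119 ≈ 0.3831.
seq1–seq3: 8/30 sites differ → p ≈ 0.266667, d = −0.75 ln(1 − 0.355556) = 0.329526 ≈ 0.3295.
seq2–seq3: 8/30 sites differ → p ≈ 0.266667, d = −0.75 ln(1 − 0.355556) = 0.329526 ≈ 0.3295.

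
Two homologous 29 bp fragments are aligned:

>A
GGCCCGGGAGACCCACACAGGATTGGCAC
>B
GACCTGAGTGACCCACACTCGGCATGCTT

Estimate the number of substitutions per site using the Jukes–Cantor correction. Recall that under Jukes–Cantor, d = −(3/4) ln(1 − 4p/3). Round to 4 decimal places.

0.6018

The sequences differ at 12 of 29 sites, so p = 12/29 ≈ 0.413793.
d = −(3/4) ln(1 − 4p/3) = −0.75 ln(1 − 0.551724) = −0.75 ln(0.448276)
  = −0.75 × (-0.802346) = 0.601760 substitutions/site.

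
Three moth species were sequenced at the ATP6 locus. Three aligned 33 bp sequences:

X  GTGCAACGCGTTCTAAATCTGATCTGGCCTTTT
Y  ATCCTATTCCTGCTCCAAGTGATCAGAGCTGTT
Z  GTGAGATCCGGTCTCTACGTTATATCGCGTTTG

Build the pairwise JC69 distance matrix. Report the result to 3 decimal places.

X–Y: 15/33 sites differ → p ≈ 0.454545, d = −0.75 ln(1 − 0.60606) = 0.698667 ≈ 0.699.
X–Z: 14/33 sites differ → p ≈ 0.424242, d = −0.75 ln(1 − 0.565656) = 0.625439 ≈ 0.625.
Y–Z: 19/33 sites differ → p ≈ 0.575758, d = −0.75 ln(1 − 0.767677) = 1.094720 ≈ 1.095.

d(X,Y) = 0.699, d(X,Z) = 0.625, d(Y,Z) = 1.095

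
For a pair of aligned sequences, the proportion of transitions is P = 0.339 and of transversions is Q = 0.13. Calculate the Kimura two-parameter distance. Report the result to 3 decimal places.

0.900

Under the Kimura two-parameter model, d = −½ ln(1 − 2P − Q) − ¼ ln(1 − 2Q).
1 − 2P − Q = 0.192, giving −½ ln(0.192) = 0.825130.
1 − 2Q = 0.74, giving −¼ ln(0.74) = 0.075276.
d = 0.825130 + 0.075276 = 0.900406.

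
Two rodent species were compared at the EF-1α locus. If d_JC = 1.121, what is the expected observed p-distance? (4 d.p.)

p = (3/4)(1 − e^(−4d/3)) = 0.75 × (1 − e^(-1.494667)) = 0.75 × (1 − 0.224323) = 0.581758.

0.5818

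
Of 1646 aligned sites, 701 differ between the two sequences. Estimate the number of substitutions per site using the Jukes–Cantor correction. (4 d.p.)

0.6292

p = 701/1646 ≈ 0.425881.
d = −(3/4) ln(1 − 4p/3) = −0.75 ln(1 − 0.567841) = −0.75 ln(0.432159)
  = −0.75 × (-0.838962) = 0.629222 substitutions/site.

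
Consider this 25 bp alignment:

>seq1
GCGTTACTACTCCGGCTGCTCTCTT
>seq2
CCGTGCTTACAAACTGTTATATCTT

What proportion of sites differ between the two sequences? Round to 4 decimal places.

The sequences differ at 13 of 25 positions.
p = 13/25 = 0.5200.

0.5200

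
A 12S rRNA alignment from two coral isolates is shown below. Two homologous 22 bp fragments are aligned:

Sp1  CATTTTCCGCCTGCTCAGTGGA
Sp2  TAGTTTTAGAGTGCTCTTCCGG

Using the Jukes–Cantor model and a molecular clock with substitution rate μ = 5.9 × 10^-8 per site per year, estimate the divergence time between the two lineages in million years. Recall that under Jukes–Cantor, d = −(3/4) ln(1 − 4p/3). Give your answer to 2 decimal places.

The sequences differ at 11 of 22 sites, so p = 11/22 = 0.5.
d = −(3/4) ln(1 − 4p/3) = −0.75 ln(1 − 0.666667) = −0.75 ln(0.333333)
  = −0.75 × (-1.098613) = 0.823960 substitutions/site.
Under a molecular clock d = 2μt, so t = d/(2μ) = 0.823960 / (2 × 5.9 × 10^-8) = 6.98 million years.

6.98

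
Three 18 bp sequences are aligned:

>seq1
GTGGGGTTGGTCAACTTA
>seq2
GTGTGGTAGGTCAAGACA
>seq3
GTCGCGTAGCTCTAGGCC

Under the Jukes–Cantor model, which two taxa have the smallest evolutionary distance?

seq1–seq2: 5/18 differ, p = 0.278, d = 0.347.
seq1–seq3: 9/18 differ, p = 0.500, d = 0.824.
seq2–seq3: 7/18 differ, p = 0.389, d = 0.548.
The smallest distance is between seq1 and seq2.

seq1 and seq2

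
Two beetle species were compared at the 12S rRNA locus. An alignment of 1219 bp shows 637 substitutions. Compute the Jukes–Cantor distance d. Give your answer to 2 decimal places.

p = 637/1219 ≈ 0.522559.
d = −(3/4) ln(1 − 4p/3) = −0.75 ln(1 − 0.696745) = −0.75 ln(0.303255)
  = −0.75 × (-1.193181) = 0.894886 substitutions/site.

0.89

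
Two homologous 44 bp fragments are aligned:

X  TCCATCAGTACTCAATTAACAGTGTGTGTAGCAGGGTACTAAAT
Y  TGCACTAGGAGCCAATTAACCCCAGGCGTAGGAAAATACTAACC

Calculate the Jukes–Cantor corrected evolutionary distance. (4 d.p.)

0.5913

The sequences differ at 18 of 44 sites, so p = 18/44 ≈ 0.409091.
d = −(3/4) ln(1 − 4p/3) = −0.75 ln(1 − 0.545455) = −0.75 ln(0.454545)
  = −0.75 × (-0.788458) = 0.591344 substitutions/site.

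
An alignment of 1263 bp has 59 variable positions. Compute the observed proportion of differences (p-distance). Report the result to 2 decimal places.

p = 59/1263 = 0.046714… ≈ 0.05 (to 2 d.p.).

0.05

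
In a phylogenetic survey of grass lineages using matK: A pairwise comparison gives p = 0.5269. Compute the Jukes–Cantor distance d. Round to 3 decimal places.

d = −(3/4) ln(1 − 4p/3) = −0.75 ln(1 − 0.702533) = −0.75 ln(0.297467)
  = −0.75 × (-1.212452) = 0.909339 substitutions/site.

0.909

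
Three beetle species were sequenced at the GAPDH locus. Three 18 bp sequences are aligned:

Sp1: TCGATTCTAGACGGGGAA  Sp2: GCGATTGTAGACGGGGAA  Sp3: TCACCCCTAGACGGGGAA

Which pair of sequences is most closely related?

Sp1 and Sp2

Sp1–Sp2: 2/18 differ, p = 0.111, d = 0.120.
Sp1–Sp3: 4/18 differ, p = 0.222, d = 0.264.
Sp2–Sp3: 6/18 differ, p = 0.333, d = 0.441.
The smallest distance is between Sp1 and Sp2.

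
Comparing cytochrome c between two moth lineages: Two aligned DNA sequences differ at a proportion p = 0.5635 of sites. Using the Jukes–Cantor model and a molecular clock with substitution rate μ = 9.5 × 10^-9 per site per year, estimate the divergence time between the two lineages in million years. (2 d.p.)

54.93

d = −(3/4) ln(1 − 4p/3) = −0.75 ln(1 − 0.751333) = −0.75 ln(0.248667)
  = −0.75 × (-1.391641) = 1.043731 substitutions/site.
Under a molecular clock d = 2μt, so t = d/(2μ) = 1.043731 / (2 × 9.5 × 10^-9) = 54.93 million years.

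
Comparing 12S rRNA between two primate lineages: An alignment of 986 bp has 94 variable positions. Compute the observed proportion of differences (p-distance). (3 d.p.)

p = 94/986 = 0.095334… ≈ 0.095 (to 3 d.p.).

0.095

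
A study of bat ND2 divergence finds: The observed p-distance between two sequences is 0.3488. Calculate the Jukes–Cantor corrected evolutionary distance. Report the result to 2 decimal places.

0.47

d = −(3/4) ln(1 − 4p/3) = −0.75 ln(1 − 0.465067) = −0.75 ln(0.534933)
  = −0.75 × (-0.625614) = 0.469211 substitutions/site.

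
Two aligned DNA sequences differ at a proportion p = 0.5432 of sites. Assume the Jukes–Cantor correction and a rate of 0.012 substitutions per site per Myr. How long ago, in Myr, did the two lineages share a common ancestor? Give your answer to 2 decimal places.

40.26

d = −(3/4) ln(1 − 4p/3) = −0.75 ln(1 − 0.724267) = −0.75 ln(0.275733)
  = −0.75 × (-1.288322) = 0.966242 substitutions/site.
Under a molecular clock d = 2μt, so t = d/(2μ) = 0.966242 / (2 × 0.012) = 40.26 Myr.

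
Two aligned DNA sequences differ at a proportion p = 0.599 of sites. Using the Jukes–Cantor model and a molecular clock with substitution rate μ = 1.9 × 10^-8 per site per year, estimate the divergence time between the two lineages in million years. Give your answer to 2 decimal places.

31.63

d = −(3/4) ln(1 − 4p/3) = −0.75 ln(1 − 0.798667) = −0.75 ln(0.201333)
  = −0.75 × (-1.602795) = 1.202096 substitutions/site.
Under a molecular clock d = 2μt, so t = d/(2μ) = 1.202096 / (2 × 1.9 × 10^-8) = 31.63 million years.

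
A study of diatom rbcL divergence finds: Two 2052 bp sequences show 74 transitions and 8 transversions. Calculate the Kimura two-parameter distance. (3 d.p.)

0.041

P = 74/2052 ≈ 0.036062 and Q = 8/2052 ≈ 0.003899.
Under the Kimura two-parameter model, d = −½ ln(1 − 2P − Q) − ¼ ln(1 − 2Q).
1 − 2P − Q = 0.923977, giving −½ ln(0.923977) = 0.039534.
1 − 2Q = 0.992202, giving −¼ ln(0.992202) = 0.001957.
d = 0.039534 + 0.001957 = 0.041491.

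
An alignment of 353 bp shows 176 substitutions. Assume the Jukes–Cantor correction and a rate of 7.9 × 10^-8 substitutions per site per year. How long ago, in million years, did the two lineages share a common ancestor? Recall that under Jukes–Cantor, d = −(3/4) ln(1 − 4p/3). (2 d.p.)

p = 176/353 ≈ 0.498584.
d = −(3/4) ln(1 − 4p/3) = −0.75 ln(1 − 0.664779) = −0.75 ln(0.335221)
  = −0.75 × (-1.092965) = 0.819724 substitutions/site.
Under a molecular clock d = 2μt, so t = d/(2μ) = 0.819724 / (2 × 7.9 × 10^-8) = 5.19 million years.

5.19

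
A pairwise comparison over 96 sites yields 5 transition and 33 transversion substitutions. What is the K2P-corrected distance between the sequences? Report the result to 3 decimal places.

0.588

P = 5/96 ≈ 0.052083 and Q = 33/96 = 0.34375.
Under the Kimura two-parameter model, d = −½ ln(1 − 2P − Q) − ¼ ln(1 − 2Q).
1 − 2P − Q = 0.552084, giving −½ ln(0.552084) = 0.297028.
1 − 2Q = 0.3125, giving −¼ ln(0.3125) = 0.290788.
d = 0.297028 + 0.290788 = 0.587816.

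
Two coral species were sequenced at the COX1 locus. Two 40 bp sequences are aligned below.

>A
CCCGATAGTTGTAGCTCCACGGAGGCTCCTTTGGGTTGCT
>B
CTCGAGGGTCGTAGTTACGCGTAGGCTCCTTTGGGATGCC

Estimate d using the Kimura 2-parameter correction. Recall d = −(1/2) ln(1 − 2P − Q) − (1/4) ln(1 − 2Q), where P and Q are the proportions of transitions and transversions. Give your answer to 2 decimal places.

0.31

Of 40 sites, 6 differences are transitions and 4 are transversions, so P = 6/40 = 0.15 and Q = 4/40 = 0.1.
Under the Kimura two-parameter model, d = −½ ln(1 − 2P − Q) − ¼ ln(1 − 2Q).
1 − 2P − Q = 0.6, giving −½ ln(0.6) = 0.255413.
1 − 2Q = 0.8, giving −¼ ln(0.8) = 0.055786.
d = 0.255413 + 0.055786 = 0.311199.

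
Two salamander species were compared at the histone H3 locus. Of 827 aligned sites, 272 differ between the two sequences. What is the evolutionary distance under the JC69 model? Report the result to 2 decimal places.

p = 272/827 ≈ 0.3289.
d = −(3/4) ln(1 − 4p/3) = −0.75 ln(1 − 0.438533) = −0.75 ln(0.561467)
  = −0.75 × (-0.577202) = 0.432902 substitutions/site.

0.43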